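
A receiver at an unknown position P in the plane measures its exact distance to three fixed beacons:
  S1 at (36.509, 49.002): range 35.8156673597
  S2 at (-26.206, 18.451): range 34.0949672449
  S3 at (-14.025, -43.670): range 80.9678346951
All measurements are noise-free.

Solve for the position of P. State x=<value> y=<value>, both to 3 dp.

x=3.374 y=35.406

eq1: (x − 36.509)² + (y − 49.002)² = 35.8156673597²
eq2: (x + 26.206)² + (y − 18.451)² = 34.0949672449²
eq3: (x + 14.025)² + (y + 43.670)² = 80.9678346951²
eq3−eq1, eq3−eq2 (x²,y² cancel):
  101.068·x + 185.344·y = 6903.361787
  -24.362·x + 124.242·y = 4316.747776
det = 101.068·124.242 − 185.344·-24.362 = 17072.240984
x = (6903.361787·124.242 − 185.344·4316.747776) / 17072.240984 = 3.374143
y = (101.068·4316.747776 − 6903.361787·-24.362) / 17072.240984 = 35.406293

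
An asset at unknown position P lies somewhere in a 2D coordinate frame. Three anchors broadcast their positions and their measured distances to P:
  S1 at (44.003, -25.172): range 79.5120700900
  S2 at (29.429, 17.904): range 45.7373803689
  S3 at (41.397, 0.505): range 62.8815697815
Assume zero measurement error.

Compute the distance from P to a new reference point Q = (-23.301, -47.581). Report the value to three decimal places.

eq1: (x − 44.003)² + (y + 25.172)² = 79.5120700900²
eq2: (x − 29.429)² + (y − 17.904)² = 45.7373803689²
eq3: (x − 41.397)² + (y − 0.505)² = 62.8815697815²
eq3−eq2, eq3−eq1 (x²,y² cancel):
  -23.936·x + 34.798·y = 1334.836478
  5.212·x − 51.354·y = -1512.150513
det = -23.936·-51.354 − 34.798·5.212 = 1047.842168
x = (1334.836478·-51.354 − 34.798·-1512.150513) / 1047.842168 = -15.202079
y = (-23.936·-1512.150513 − 1334.836478·5.212) / 1047.842168 = 27.902739
|P − Q| = √((-15.202079 − -23.301)² + (27.902739 − -47.581)²) = 75.916977

75.917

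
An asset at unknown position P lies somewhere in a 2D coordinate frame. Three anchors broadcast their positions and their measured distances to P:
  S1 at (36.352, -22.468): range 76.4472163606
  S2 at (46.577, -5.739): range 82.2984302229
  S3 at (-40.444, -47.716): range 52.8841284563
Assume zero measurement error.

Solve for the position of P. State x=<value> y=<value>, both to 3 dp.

x=-35.032 y=4.890

eq1: (x − 36.352)² + (y + 22.468)² = 76.4472163606²
eq2: (x − 46.577)² + (y + 5.739)² = 82.2984302229²
eq3: (x + 40.444)² + (y + 47.716)² = 52.8841284563²
eq1−eq3, eq1−eq2 (x²,y² cancel):
  -153.592·x − 50.496·y = 5133.700711
  20.450·x + 33.458·y = -552.780606
det = -153.592·33.458 − -50.496·20.450 = -4106.237936
x = (5133.700711·33.458 − -50.496·-552.780606) / -4106.237936 = -35.032103
y = (-153.592·-552.780606 − 5133.700711·20.450) / -4106.237936 = 4.890486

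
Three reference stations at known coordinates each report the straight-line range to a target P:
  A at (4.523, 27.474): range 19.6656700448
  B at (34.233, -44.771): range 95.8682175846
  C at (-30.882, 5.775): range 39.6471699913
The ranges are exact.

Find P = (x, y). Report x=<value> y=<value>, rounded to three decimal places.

x=-10.713 y=39.908

eq1: (x − 4.523)² + (y − 27.474)² = 19.6656700448²
eq2: (x − 34.233)² + (y + 44.771)² = 95.8682175846²
eq3: (x + 30.882)² + (y − 5.775)² = 39.6471699913²
eq2−eq3, eq2−eq1 (x²,y² cancel):
  -130.230·x + 101.092·y = 5429.524874
  -59.420·x + 144.490·y = 6402.914040
det = -130.230·144.490 − 101.092·-59.420 = -12810.046060
x = (5429.524874·144.490 − 101.092·6402.914040) / -12810.046060 = -10.712582
y = (-130.230·6402.914040 − 5429.524874·-59.420) / -12810.046060 = 39.908453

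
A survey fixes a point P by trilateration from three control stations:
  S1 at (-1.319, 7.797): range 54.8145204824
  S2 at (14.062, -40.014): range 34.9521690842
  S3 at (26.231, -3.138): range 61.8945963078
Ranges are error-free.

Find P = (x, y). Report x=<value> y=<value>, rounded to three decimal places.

x=-20.719 y=-43.470

eq1: (x + 1.319)² + (y − 7.797)² = 54.8145204824²
eq2: (x − 14.062)² + (y + 40.014)² = 34.9521690842²
eq3: (x − 26.231)² + (y + 3.138)² = 61.8945963078²
eq1−eq3, eq1−eq2 (x²,y² cancel):
  55.100·x − 21.870·y = -190.929961
  30.762·x − 95.622·y = 3519.304602
det = 55.100·-95.622 − -21.870·30.762 = -4596.007260
x = (-190.929961·-95.622 − -21.870·3519.304602) / -4596.007260 = -20.718918
y = (55.100·3519.304602 − -190.929961·30.762) / -4596.007260 = -43.469703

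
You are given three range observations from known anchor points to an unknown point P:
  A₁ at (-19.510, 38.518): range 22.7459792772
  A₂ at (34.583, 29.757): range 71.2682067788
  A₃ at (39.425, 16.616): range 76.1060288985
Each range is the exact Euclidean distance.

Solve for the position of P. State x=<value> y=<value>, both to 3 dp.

x=-36.389 y=23.271

eq1: (x + 19.510)² + (y − 38.518)² = 22.7459792772²
eq2: (x − 34.583)² + (y − 29.757)² = 71.2682067788²
eq3: (x − 39.425)² + (y − 16.616)² = 76.1060288985²
eq3−eq1, eq3−eq2 (x²,y² cancel):
  -117.870·x + 43.804·y = 5308.602404
  -9.684·x + 26.282·y = 964.011194
det = -117.870·26.282 − 43.804·-9.684 = -2673.661404
x = (5308.602404·26.282 − 43.804·964.011194) / -2673.661404 = -36.389478
y = (-117.870·964.011194 − 5308.602404·-9.684) / -2673.661404 = 23.271269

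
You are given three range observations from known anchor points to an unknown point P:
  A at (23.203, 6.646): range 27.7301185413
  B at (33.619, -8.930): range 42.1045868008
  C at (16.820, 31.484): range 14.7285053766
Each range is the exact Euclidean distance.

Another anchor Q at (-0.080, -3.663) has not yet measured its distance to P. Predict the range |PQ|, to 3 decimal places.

eq1: (x − 23.203)² + (y − 6.646)² = 27.7301185413²
eq2: (x − 33.619)² + (y + 8.930)² = 42.1045868008²
eq3: (x − 16.820)² + (y − 31.484)² = 14.7285053766²
eq3−eq2, eq3−eq1 (x²,y² cancel):
  33.598·x − 80.828·y = -1620.039954
  12.766·x − 49.676·y = -1243.636735
det = 33.598·-49.676 − -80.828·12.766 = -637.164000
x = (-1620.039954·-49.676 − -80.828·-1243.636735) / -637.164000 = 31.457467
y = (33.598·-1243.636735 − -1620.039954·12.766) / -637.164000 = 33.119067
|P − Q| = √((31.457467 − -0.080)² + (33.119067 − -3.663)²) = 48.451339

48.451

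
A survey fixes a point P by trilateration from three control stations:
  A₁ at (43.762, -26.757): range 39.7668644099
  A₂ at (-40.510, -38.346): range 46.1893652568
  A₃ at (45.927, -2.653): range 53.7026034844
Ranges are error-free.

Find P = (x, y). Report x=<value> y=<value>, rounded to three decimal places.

eq1: (x − 43.762)² + (y + 26.757)² = 39.7668644099²
eq2: (x + 40.510)² + (y + 38.346)² = 46.1893652568²
eq3: (x − 45.927)² + (y + 2.653)² = 53.7026034844²
eq3−eq2, eq3−eq1 (x²,y² cancel):
  -172.874·x − 71.386·y = 1745.660236
  -4.330·x − 48.208·y = 1817.288071
det = -172.874·-48.208 − -71.386·-4.330 = 8024.808412
x = (1745.660236·-48.208 − -71.386·1817.288071) / 8024.808412 = 5.679156
y = (-172.874·1817.288071 − 1745.660236·-4.330) / 8024.808412 = -38.206912

x=5.679 y=-38.207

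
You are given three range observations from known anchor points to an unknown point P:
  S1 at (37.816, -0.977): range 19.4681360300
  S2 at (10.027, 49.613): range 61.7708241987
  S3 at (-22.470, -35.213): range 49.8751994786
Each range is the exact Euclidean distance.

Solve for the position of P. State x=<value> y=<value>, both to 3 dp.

eq1: (x − 37.816)² + (y + 0.977)² = 19.4681360300²
eq2: (x − 10.027)² + (y − 49.613)² = 61.7708241987²
eq3: (x + 22.470)² + (y + 35.213)² = 49.8751994786²
eq1−eq3, eq1−eq2 (x²,y² cancel):
  -120.572·x − 68.472·y = -1794.675319
  -55.578·x + 101.180·y = -2305.640289
det = -120.572·101.180 − -68.472·-55.578 = -16005.011776
x = (-1794.675319·101.180 − -68.472·-2305.640289) / -16005.011776 = 21.209422
y = (-120.572·-2305.640289 − -1794.675319·-55.578) / -16005.011776 = -11.137211

x=21.209 y=-11.137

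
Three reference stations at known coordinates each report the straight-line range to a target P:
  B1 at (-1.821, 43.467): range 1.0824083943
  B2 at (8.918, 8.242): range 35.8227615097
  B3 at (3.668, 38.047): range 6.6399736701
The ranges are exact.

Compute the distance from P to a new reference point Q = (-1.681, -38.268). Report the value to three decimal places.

eq1: (x + 1.821)² + (y − 43.467)² = 1.0824083943²
eq2: (x − 8.918)² + (y − 8.242)² = 35.8227615097²
eq3: (x − 3.668)² + (y − 38.047)² = 6.6399736701²
eq3−eq1, eq3−eq2 (x²,y² cancel):
  -10.978·x + 10.840·y = 474.585339
  10.500·x − 59.610·y = -2552.748137
det = -10.978·-59.610 − 10.840·10.500 = 540.578580
x = (474.585339·-59.610 − 10.840·-2552.748137) / 540.578580 = -1.143668
y = (-10.978·-2552.748137 − 474.585339·10.500) / 540.578580 = 42.622708
|P − Q| = √((-1.143668 − -1.681)² + (42.622708 − -38.268)²) = 80.892493

80.892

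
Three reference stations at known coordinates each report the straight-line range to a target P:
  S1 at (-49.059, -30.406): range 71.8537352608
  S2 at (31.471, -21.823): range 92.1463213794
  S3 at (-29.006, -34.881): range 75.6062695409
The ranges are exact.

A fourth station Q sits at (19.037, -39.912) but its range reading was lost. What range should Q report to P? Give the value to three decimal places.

97.625

eq1: (x + 49.059)² + (y + 30.406)² = 71.8537352608²
eq2: (x − 31.471)² + (y + 21.823)² = 92.1463213794²
eq3: (x + 29.006)² + (y + 34.881)² = 75.6062695409²
eq1−eq3, eq1−eq2 (x²,y² cancel):
  40.106·x − 8.950·y = -1826.626843
  161.060·x + 17.166·y = -5192.628420
det = 40.106·17.166 − -8.950·161.060 = 2129.946596
x = (-1826.626843·17.166 − -8.950·-5192.628420) / 2129.946596 = -36.540776
y = (40.106·-5192.628420 − -1826.626843·161.060) / 2129.946596 = 40.348882
|P − Q| = √((-36.540776 − 19.037)² + (40.348882 − -39.912)²) = 97.625296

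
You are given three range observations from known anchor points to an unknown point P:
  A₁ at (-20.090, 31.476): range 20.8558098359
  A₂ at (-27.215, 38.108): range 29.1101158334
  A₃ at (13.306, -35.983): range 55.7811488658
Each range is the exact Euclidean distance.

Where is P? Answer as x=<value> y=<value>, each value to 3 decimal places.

eq1: (x + 20.090)² + (y − 31.476)² = 20.8558098359²
eq2: (x + 27.215)² + (y − 38.108)² = 29.1101158334²
eq3: (x − 13.306)² + (y + 35.983)² = 55.7811488658²
eq2−eq3, eq2−eq1 (x²,y² cancel):
  81.042·x − 148.182·y = -2985.187689
  14.250·x − 13.264·y = -386.095173
det = 81.042·-13.264 − -148.182·14.250 = 1036.652412
x = (-2985.187689·-13.264 − -148.182·-386.095173) / 1036.652412 = -16.993956
y = (81.042·-386.095173 − -2985.187689·14.250) / 1036.652412 = 10.851274

x=-16.994 y=10.851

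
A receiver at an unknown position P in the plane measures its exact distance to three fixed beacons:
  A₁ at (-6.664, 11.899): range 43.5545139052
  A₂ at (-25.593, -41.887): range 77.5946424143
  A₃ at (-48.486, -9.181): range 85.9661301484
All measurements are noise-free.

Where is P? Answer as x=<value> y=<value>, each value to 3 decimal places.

eq1: (x + 6.664)² + (y − 11.899)² = 43.5545139052²
eq2: (x + 25.593)² + (y + 41.887)² = 77.5946424143²
eq3: (x + 48.486)² + (y + 9.181)² = 85.9661301484²
eq1−eq2, eq1−eq3 (x²,y² cancel):
  -37.858·x − 107.572·y = -1900.405529
  -83.644·x − 42.160·y = -3243.991991
det = -37.858·-42.160 − -107.572·-83.644 = -7401.659088
x = (-1900.405529·-42.160 − -107.572·-3243.991991) / -7401.659088 = 36.321804
y = (-37.858·-3243.991991 − -1900.405529·-83.644) / -7401.659088 = 4.883563

x=36.322 y=4.884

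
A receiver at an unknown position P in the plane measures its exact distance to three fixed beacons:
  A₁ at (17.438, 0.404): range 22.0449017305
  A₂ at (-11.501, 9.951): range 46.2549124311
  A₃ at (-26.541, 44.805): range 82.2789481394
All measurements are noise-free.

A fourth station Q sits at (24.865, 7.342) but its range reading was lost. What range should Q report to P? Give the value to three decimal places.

28.358

eq1: (x − 17.438)² + (y − 0.404)² = 22.0449017305²
eq2: (x + 11.501)² + (y − 9.951)² = 46.2549124311²
eq3: (x + 26.541)² + (y − 44.805)² = 82.2789481394²
eq3−eq1, eq3−eq2 (x²,y² cancel):
  87.958·x − 88.802·y = 3876.181969
  30.080·x − 69.708·y = 2149.691079
det = 87.958·-69.708 − -88.802·30.080 = -3460.212104
x = (3876.181969·-69.708 − -88.802·2149.691079) / -3460.212104 = 22.918834
y = (87.958·2149.691079 − 3876.181969·30.080) / -3460.212104 = -20.948708
|P − Q| = √((22.918834 − 24.865)² + (-20.948708 − 7.342)²) = 28.357569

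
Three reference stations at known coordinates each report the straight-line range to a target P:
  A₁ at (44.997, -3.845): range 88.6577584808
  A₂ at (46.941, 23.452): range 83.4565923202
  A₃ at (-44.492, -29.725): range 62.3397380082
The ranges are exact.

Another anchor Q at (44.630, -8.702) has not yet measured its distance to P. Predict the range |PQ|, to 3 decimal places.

90.405

eq1: (x − 44.997)² + (y + 3.845)² = 88.6577584808²
eq2: (x − 46.941)² + (y − 23.452)² = 83.4565923202²
eq3: (x + 44.492)² + (y + 29.725)² = 62.3397380082²
eq2−eq1, eq2−eq3 (x²,y² cancel):
  -3.888·x − 54.594·y = -1609.135088
  -182.866·x − 106.354·y = 3188.419771
det = -3.888·-106.354 − -54.594·-182.866 = -9569.882052
x = (-1609.135088·-106.354 − -54.594·3188.419771) / -9569.882052 = -36.072184
y = (-3.888·3188.419771 − -1609.135088·-182.866) / -9569.882052 = 32.043516
|P − Q| = √((-36.072184 − 44.630)² + (32.043516 − -8.702)²) = 90.404865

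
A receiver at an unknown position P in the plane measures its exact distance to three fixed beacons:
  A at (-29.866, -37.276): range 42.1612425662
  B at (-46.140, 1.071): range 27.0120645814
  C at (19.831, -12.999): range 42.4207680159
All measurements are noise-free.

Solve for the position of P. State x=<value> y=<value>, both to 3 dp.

x=-19.240 y=3.524

eq1: (x + 29.866)² + (y + 37.276)² = 42.1612425662²
eq2: (x + 46.140)² + (y − 1.071)² = 27.0120645814²
eq3: (x − 19.831)² + (y + 12.999)² = 42.4207680159²
eq1−eq3, eq1−eq2 (x²,y² cancel):
  99.394·x + 48.554·y = -1741.186754
  -32.548·x + 76.694·y = 896.487251
det = 99.394·76.694 − 48.554·-32.548 = 9203.259028
x = (-1741.186754·76.694 − 48.554·896.487251) / 9203.259028 = -19.239556
y = (99.394·896.487251 − -1741.186754·-32.548) / 9203.259028 = 3.524111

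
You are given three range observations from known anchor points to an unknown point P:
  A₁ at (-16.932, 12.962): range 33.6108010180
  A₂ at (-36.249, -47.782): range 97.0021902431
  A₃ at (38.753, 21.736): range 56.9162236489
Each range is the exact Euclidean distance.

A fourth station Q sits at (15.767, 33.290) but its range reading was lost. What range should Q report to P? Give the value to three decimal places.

31.199

eq1: (x + 16.932)² + (y − 12.962)² = 33.6108010180²
eq2: (x + 36.249)² + (y + 47.782)² = 97.0021902431²
eq3: (x − 38.753)² + (y − 21.736)² = 56.9162236489²
eq2−eq1, eq2−eq3 (x²,y² cancel):
  38.634·x + 121.488·y = 5137.335510
  150.004·x + 139.036·y = 4547.107578
det = 38.634·139.036 − 121.488·150.004 = -12852.169128
x = (5137.335510·139.036 − 121.488·4547.107578) / -12852.169128 = -12.593639
y = (38.634·4547.107578 − 5137.335510·150.004) / -12852.169128 = 46.291635
|P − Q| = √((-12.593639 − 15.767)² + (46.291635 − 33.290)²) = 31.198852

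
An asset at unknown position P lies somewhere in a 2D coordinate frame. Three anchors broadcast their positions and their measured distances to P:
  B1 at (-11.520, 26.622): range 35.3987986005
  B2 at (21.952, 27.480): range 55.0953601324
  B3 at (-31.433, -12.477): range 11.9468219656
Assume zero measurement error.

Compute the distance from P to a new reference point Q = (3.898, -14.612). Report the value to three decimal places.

eq1: (x + 11.520)² + (y − 26.622)² = 35.3987986005²
eq2: (x − 21.952)² + (y − 27.480)² = 55.0953601324²
eq3: (x + 31.433)² + (y + 12.477)² = 11.9468219656²
eq3−eq1, eq3−eq2 (x²,y² cancel):
  39.826·x + 78.198·y = -1412.616121
  106.770·x + 79.914·y = -2799.440467
det = 39.826·79.914 − 78.198·106.770 = -5166.545496
x = (-1412.616121·79.914 − 78.198·-2799.440467) / -5166.545496 = -20.521031
y = (39.826·-2799.440467 − -1412.616121·106.770) / -5166.545496 = -7.613309
|P − Q| = √((-20.521031 − 3.898)² + (-7.613309 − -14.612)²) = 25.402180

25.402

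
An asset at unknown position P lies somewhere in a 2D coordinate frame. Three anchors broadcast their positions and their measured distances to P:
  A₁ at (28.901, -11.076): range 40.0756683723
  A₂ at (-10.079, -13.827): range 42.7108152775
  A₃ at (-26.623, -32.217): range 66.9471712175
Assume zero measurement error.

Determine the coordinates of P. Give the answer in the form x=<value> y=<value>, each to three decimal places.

x=9.632 y=24.063

eq1: (x − 28.901)² + (y + 11.076)² = 40.0756683723²
eq2: (x + 10.079)² + (y + 13.827)² = 42.7108152775²
eq3: (x + 26.623)² + (y + 32.217)² = 66.9471712175²
eq1−eq2, eq1−eq3 (x²,y² cancel):
  -77.960·x − 5.502·y = -883.327953
  -111.048·x − 42.282·y = -2087.090898
det = -77.960·-42.282 − -5.502·-111.048 = 2685.318624
x = (-883.327953·-42.282 − -5.502·-2087.090898) / 2685.318624 = 9.632264
y = (-77.960·-2087.090898 − -883.327953·-111.048) / 2685.318624 = 24.063366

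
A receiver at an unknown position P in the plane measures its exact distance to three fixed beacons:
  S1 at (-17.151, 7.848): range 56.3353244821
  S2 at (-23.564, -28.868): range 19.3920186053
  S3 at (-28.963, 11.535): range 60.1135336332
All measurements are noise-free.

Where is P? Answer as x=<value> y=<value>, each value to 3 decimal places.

x=-22.513 y=-48.232

eq1: (x + 17.151)² + (y − 7.848)² = 56.3353244821²
eq2: (x + 23.564)² + (y + 28.868)² = 19.3920186053²
eq3: (x + 28.963)² + (y − 11.535)² = 60.1135336332²
eq2−eq3, eq2−eq1 (x²,y² cancel):
  -10.798·x + 80.806·y = -3654.298466
  12.826·x + 73.432·y = -3830.494014
det = -10.798·73.432 − 80.806·12.826 = -1829.336492
x = (-3654.298466·73.432 − 80.806·-3830.494014) / -1829.336492 = -22.513329
y = (-10.798·-3830.494014 − -3654.298466·12.826) / -1829.336492 = -48.231535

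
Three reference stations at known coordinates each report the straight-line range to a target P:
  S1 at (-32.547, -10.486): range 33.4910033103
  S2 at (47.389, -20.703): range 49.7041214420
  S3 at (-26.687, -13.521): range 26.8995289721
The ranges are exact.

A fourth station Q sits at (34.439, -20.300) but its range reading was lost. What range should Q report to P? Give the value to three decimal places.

eq1: (x + 32.547)² + (y + 10.486)² = 33.4910033103²
eq2: (x − 47.389)² + (y + 20.703)² = 49.7041214420²
eq3: (x + 26.687)² + (y + 13.521)² = 26.8995289721²
eq2−eq1, eq2−eq3 (x²,y² cancel):
  -159.872·x + 20.434·y = -156.215739
  -148.152·x + 14.364·y = -32.403091
det = -159.872·14.364 − 20.434·-148.152 = 730.936560
x = (-156.215739·14.364 − 20.434·-32.403091) / 730.936560 = -2.164016
y = (-159.872·-32.403091 − -156.215739·-148.152) / 730.936560 = -24.575768
|P − Q| = √((-2.164016 − 34.439)² + (-24.575768 − -20.300)²) = 36.851906

36.852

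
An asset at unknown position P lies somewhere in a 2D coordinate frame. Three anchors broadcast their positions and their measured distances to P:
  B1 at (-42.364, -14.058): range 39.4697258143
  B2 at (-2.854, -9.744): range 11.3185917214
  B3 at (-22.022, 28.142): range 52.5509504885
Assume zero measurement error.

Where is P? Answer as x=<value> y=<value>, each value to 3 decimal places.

eq1: (x + 42.364)² + (y + 14.058)² = 39.4697258143²
eq2: (x + 2.854)² + (y + 9.744)² = 11.3185917214²
eq3: (x + 22.022)² + (y − 28.142)² = 52.5509504885²
eq1−eq3, eq1−eq2 (x²,y² cancel):
  40.684·x + 84.400·y = -1919.138353
  79.020·x + 8.628·y = -459.496271
det = 40.684·8.628 − 84.400·79.020 = -6318.266448
x = (-1919.138353·8.628 − 84.400·-459.496271) / -6318.266448 = -3.517287
y = (40.684·-459.496271 − -1919.138353·79.020) / -6318.266448 = -21.043140

x=-3.517 y=-21.043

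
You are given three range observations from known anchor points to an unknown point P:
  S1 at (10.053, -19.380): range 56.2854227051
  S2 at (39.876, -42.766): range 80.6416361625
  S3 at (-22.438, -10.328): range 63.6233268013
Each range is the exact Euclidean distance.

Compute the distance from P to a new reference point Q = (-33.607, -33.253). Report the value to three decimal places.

eq1: (x − 10.053)² + (y + 19.380)² = 56.2854227051²
eq2: (x − 39.876)² + (y + 42.766)² = 80.6416361625²
eq3: (x + 22.438)² + (y + 10.328)² = 63.6233268013²
eq3−eq1, eq3−eq2 (x²,y² cancel):
  64.982·x − 18.104·y = 746.394685
  124.628·x − 64.876·y = 353.748934
det = 64.982·-64.876 − -18.104·124.628 = -1959.506920
x = (746.394685·-64.876 − -18.104·353.748934) / -1959.506920 = 21.443574
y = (64.982·353.748934 − 746.394685·124.628) / -1959.506920 = 35.740810
|P − Q| = √((21.443574 − -33.607)² + (35.740810 − -33.253)²) = 88.265007

88.265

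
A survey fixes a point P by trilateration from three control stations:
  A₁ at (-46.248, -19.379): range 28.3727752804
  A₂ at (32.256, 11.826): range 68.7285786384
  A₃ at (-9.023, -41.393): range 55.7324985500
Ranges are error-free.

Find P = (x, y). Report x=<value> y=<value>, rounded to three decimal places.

eq1: (x + 46.248)² + (y + 19.379)² = 28.3727752804²
eq2: (x − 32.256)² + (y − 11.826)² = 68.7285786384²
eq3: (x + 9.023)² + (y + 41.393)² = 55.7324985500²
eq3−eq1, eq3−eq2 (x²,y² cancel):
  -74.450·x + 44.028·y = 3020.725185
  82.558·x + 106.438·y = -2231.997293
det = -74.450·106.438 − 44.028·82.558 = -11559.172724
x = (3020.725185·106.438 − 44.028·-2231.997293) / -11559.172724 = -36.316641
y = (-74.450·-2231.997293 − 3020.725185·82.558) / -11559.172724 = 7.198857

x=-36.317 y=7.199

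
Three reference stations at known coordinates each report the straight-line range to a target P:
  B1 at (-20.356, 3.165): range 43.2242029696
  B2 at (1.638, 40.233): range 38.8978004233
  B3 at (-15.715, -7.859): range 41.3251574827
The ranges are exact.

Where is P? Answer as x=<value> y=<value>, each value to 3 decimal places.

eq1: (x + 20.356)² + (y − 3.165)² = 43.2242029696²
eq2: (x − 1.638)² + (y − 40.233)² = 38.8978004233²
eq3: (x + 15.715)² + (y + 7.859)² = 41.3251574827²
eq1−eq2, eq1−eq3 (x²,y² cancel):
  43.988·x + 74.136·y = 1552.286217
  9.282·x − 22.048·y = 44.904226
det = 43.988·-22.048 − 74.136·9.282 = -1657.977776
x = (1552.286217·-22.048 − 74.136·44.904226) / -1657.977776 = 22.650380
y = (43.988·44.904226 − 1552.286217·9.282) / -1657.977776 = 7.498939

x=22.650 y=7.499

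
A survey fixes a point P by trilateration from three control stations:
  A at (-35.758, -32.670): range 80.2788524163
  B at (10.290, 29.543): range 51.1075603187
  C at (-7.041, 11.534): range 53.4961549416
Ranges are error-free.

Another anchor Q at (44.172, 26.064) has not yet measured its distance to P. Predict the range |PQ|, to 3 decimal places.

37.074

eq1: (x + 35.758)² + (y + 32.670)² = 80.2788524163²
eq2: (x − 10.290)² + (y − 29.543)² = 51.1075603187²
eq3: (x + 7.041)² + (y − 11.534)² = 53.4961549416²
eq3−eq2, eq3−eq1 (x²,y² cancel):
  34.662·x + 36.018·y = 1045.919984
  -57.434·x − 88.408·y = -1419.500925
det = 34.662·-88.408 − 36.018·-57.434 = -995.740284
x = (1045.919984·-88.408 − 36.018·-1419.500925) / -995.740284 = 41.516960
y = (34.662·-1419.500925 − 1045.919984·-57.434) / -995.740284 = -10.915123
|P − Q| = √((41.516960 − 44.172)² + (-10.915123 − 26.064)²) = 37.074314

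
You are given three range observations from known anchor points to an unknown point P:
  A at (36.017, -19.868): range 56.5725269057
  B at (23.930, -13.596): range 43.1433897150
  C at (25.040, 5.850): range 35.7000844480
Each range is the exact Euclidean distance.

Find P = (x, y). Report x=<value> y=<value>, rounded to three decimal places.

eq1: (x − 36.017)² + (y + 19.868)² = 56.5725269057²
eq2: (x − 23.930)² + (y + 13.596)² = 43.1433897150²
eq3: (x − 25.040)² + (y − 5.850)² = 35.7000844480²
eq3−eq1, eq3−eq2 (x²,y² cancel):
  21.954·x − 51.436·y = -895.217158
  -2.220·x − 38.892·y = -490.584031
det = 21.954·-38.892 − -51.436·-2.220 = -968.022888
x = (-895.217158·-38.892 − -51.436·-490.584031) / -968.022888 = -9.899668
y = (21.954·-490.584031 − -895.217158·-2.220) / -968.022888 = 13.179093

x=-9.900 y=13.179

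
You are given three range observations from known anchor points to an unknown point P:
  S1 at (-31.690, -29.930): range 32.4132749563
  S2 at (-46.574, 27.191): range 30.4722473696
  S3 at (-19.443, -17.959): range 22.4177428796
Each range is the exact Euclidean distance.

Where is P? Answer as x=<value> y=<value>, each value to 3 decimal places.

x=-28.906 y=2.364

eq1: (x + 31.690)² + (y + 29.930)² = 32.4132749563²
eq2: (x + 46.574)² + (y − 27.191)² = 30.4722473696²
eq3: (x + 19.443)² + (y + 17.959)² = 22.4177428796²
eq2−eq3, eq2−eq1 (x²,y² cancel):
  54.262·x − 90.300·y = -1781.929363
  29.768·x − 114.242·y = -1130.489491
det = 54.262·-114.242 − -90.300·29.768 = -3510.949004
x = (-1781.929363·-114.242 − -90.300·-1130.489491) / -3510.949004 = -28.906137
y = (54.262·-1130.489491 − -1781.929363·29.768) / -3510.949004 = 2.363506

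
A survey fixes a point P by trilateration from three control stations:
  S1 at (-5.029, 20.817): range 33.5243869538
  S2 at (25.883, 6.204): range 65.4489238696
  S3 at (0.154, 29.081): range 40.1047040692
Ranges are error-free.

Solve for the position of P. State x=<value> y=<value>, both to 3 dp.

eq1: (x + 5.029)² + (y − 20.817)² = 33.5243869538²
eq2: (x − 25.883)² + (y − 6.204)² = 65.4489238696²
eq3: (x − 0.154)² + (y − 29.081)² = 40.1047040692²
eq3−eq2, eq3−eq1 (x²,y² cancel):
  51.458·x − 45.754·y = -2812.483319
  -10.366·x − 16.528·y = 97.412821
det = 51.458·-16.528 − -45.754·-10.366 = -1324.783788
x = (-2812.483319·-16.528 − -45.754·97.412821) / -1324.783788 = -38.452879
y = (51.458·97.412821 − -2812.483319·-10.366) / -1324.783788 = 18.222999

x=-38.453 y=18.223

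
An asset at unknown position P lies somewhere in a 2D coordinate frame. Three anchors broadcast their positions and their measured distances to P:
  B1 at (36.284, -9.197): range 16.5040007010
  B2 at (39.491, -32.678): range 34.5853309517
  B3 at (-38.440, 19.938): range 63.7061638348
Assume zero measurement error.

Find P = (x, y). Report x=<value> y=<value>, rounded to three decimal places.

eq1: (x − 36.284)² + (y + 9.197)² = 16.5040007010²
eq2: (x − 39.491)² + (y + 32.678)² = 34.5853309517²
eq3: (x + 38.440)² + (y − 19.938)² = 63.7061638348²
eq3−eq2, eq3−eq1 (x²,y² cancel):
  155.862·x − 105.232·y = 3614.563515
  149.448·x − 58.270·y = 3312.049292
det = 155.862·-58.270 − -105.232·149.448 = 6644.633196
x = (3614.563515·-58.270 − -105.232·3312.049292) / 6644.633196 = 20.755541
y = (155.862·3312.049292 − 3614.563515·149.448) / 6644.633196 = -3.606920

x=20.756 y=-3.607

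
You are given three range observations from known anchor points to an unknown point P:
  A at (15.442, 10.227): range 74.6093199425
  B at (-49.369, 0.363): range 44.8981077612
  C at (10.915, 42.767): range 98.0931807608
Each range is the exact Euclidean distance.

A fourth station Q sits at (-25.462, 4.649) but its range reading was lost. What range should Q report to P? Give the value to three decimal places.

eq1: (x − 15.442)² + (y − 10.227)² = 74.6093199425²
eq2: (x + 49.369)² + (y − 0.363)² = 44.8981077612²
eq3: (x − 10.915)² + (y − 42.767)² = 98.0931807608²
eq3−eq1, eq3−eq2 (x²,y² cancel):
  9.054·x − 65.080·y = 2450.614868
  -120.568·x − 84.808·y = 8095.708447
det = 9.054·-84.808 − -65.080·-120.568 = -8614.417072
x = (2450.614868·-84.808 − -65.080·8095.708447) / -8614.417072 = -37.035235
y = (9.054·8095.708447 − 2450.614868·-120.568) / -8614.417072 = -42.807804
|P − Q| = √((-37.035235 − -25.462)² + (-42.807804 − 4.649)²) = 48.847600

48.848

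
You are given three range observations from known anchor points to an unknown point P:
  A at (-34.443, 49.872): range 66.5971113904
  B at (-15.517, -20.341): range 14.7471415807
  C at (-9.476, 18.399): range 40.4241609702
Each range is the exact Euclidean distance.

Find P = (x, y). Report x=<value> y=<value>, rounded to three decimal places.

x=-29.771 y=-16.561

eq1: (x + 34.443)² + (y − 49.872)² = 66.5971113904²
eq2: (x + 15.517)² + (y + 20.341)² = 14.7471415807²
eq3: (x + 9.476)² + (y − 18.399)² = 40.4241609702²
eq1−eq2, eq1−eq3 (x²,y² cancel):
  37.852·x − 140.426·y = 1198.693998
  49.934·x − 62.946·y = -444.156401
det = 37.852·-62.946 − -140.426·49.934 = 4629.399892
x = (1198.693998·-62.946 − -140.426·-444.156401) / 4629.399892 = -29.771483
y = (37.852·-444.156401 − 1198.693998·49.934) / 4629.399892 = -16.561065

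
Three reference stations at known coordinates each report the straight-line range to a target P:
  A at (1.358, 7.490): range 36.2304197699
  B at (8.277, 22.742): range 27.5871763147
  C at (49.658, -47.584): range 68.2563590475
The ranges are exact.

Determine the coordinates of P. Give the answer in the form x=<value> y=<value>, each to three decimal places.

eq1: (x − 1.358)² + (y − 7.490)² = 36.2304197699²
eq2: (x − 8.277)² + (y − 22.742)² = 27.5871763147²
eq3: (x − 49.658)² + (y + 47.584)² = 68.2563590475²
eq2−eq1, eq2−eq3 (x²,y² cancel):
  -13.838·x − 30.504·y = -1079.354049
  82.762·x − 140.652·y = 246.568474
det = -13.838·-140.652 − -30.504·82.762 = 4470.914424
x = (-1079.354049·-140.652 − -30.504·246.568474) / 4470.914424 = 35.638041
y = (-13.838·246.568474 − -1079.354049·82.762) / 4470.914424 = 19.216983

x=35.638 y=19.217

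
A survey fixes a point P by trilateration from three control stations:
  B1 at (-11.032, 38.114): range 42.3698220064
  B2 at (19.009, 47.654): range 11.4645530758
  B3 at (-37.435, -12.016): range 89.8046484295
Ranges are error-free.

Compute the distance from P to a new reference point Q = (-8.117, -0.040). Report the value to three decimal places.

60.658

eq1: (x + 11.032)² + (y − 38.114)² = 42.3698220064²
eq2: (x − 19.009)² + (y − 47.654)² = 11.4645530758²
eq3: (x + 37.435)² + (y + 12.016)² = 89.8046484295²
eq1−eq3, eq1−eq2 (x²,y² cancel):
  -52.806·x − 100.260·y = -6298.291602
  60.082·x + 19.080·y = 2721.629617
det = -52.806·19.080 − -100.260·60.082 = 5016.282840
x = (-6298.291602·19.080 − -100.260·2721.629617) / 5016.282840 = 30.440704
y = (-52.806·2721.629617 − -6298.291602·60.082) / 5016.282840 = 46.786752
|P − Q| = √((30.440704 − -8.117)² + (46.786752 − -0.040)²) = 60.658398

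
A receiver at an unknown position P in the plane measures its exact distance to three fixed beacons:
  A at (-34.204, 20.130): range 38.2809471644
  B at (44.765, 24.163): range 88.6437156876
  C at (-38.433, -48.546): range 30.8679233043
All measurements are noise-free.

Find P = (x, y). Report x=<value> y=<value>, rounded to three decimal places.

eq1: (x + 34.204)² + (y − 20.130)² = 38.2809471644²
eq2: (x − 44.765)² + (y − 24.163)² = 88.6437156876²
eq3: (x + 38.433)² + (y + 48.546)² = 30.8679233043²
eq1−eq3, eq1−eq2 (x²,y² cancel):
  -8.458·x − 137.352·y = 2771.281316
  157.938·x + 8.066·y = -5379.652137
det = -8.458·8.066 − -137.352·157.938 = 21624.877948
x = (2771.281316·8.066 − -137.352·-5379.652137) / 21624.877948 = -33.135578
y = (-8.458·-5379.652137 − 2771.281316·157.938) / 21624.877948 = -18.136034

x=-33.136 y=-18.136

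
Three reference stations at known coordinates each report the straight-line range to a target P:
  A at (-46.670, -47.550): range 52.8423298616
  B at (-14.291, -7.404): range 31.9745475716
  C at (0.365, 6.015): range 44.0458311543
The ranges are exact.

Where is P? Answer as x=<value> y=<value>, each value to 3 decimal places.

eq1: (x + 46.670)² + (y + 47.550)² = 52.8423298616²
eq2: (x + 14.291)² + (y + 7.404)² = 31.9745475716²
eq3: (x − 0.365)² + (y − 6.015)² = 44.0458311543²
eq2−eq1, eq2−eq3 (x²,y² cancel):
  -64.758·x − 80.292·y = 2410.099370
  29.312·x + 26.838·y = -1140.401997
det = -64.758·26.838 − -80.292·29.312 = 615.543900
x = (2410.099370·26.838 − -80.292·-1140.401997) / 615.543900 = -43.673425
y = (-64.758·-1140.401997 − 2410.099370·29.312) / 615.543900 = 5.207297

x=-43.673 y=5.207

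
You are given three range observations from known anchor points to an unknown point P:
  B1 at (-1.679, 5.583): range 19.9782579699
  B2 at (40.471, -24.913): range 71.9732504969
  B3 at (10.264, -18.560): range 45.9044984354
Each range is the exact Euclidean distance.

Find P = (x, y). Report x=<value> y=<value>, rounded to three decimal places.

x=-17.073 y=18.317

eq1: (x + 1.679)² + (y − 5.583)² = 19.9782579699²
eq2: (x − 40.471)² + (y + 24.913)² = 71.9732504969²
eq3: (x − 10.264)² + (y + 18.560)² = 45.9044984354²
eq3−eq2, eq3−eq1 (x²,y² cancel):
  60.414·x − 12.706·y = -1264.189696
  -23.886·x + 48.286·y = 1292.257819
det = 60.414·48.286 − -12.706·-23.886 = 2613.654888
x = (-1264.189696·48.286 − -12.706·1292.257819) / 2613.654888 = -17.073117
y = (60.414·1292.257819 − -1264.189696·-23.886) / 2613.654888 = 18.316890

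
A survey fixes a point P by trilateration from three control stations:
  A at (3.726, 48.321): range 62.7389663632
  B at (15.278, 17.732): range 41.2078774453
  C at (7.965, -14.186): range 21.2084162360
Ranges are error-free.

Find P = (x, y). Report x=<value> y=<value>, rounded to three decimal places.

eq1: (x − 3.726)² + (y − 48.321)² = 62.7389663632²
eq2: (x − 15.278)² + (y − 17.732)² = 41.2078774453²
eq3: (x − 7.965)² + (y + 14.186)² = 21.2084162360²
eq3−eq2, eq3−eq1 (x²,y² cancel):
  14.626·x + 63.836·y = -965.134957
  -8.478·x + 125.014·y = -1402.262685
det = 14.626·125.014 − 63.836·-8.478 = 2369.656372
x = (-965.134957·125.014 − 63.836·-1402.262685) / 2369.656372 = -13.141374
y = (14.626·-1402.262685 − -965.134957·-8.478) / 2369.656372 = -12.108046

x=-13.141 y=-12.108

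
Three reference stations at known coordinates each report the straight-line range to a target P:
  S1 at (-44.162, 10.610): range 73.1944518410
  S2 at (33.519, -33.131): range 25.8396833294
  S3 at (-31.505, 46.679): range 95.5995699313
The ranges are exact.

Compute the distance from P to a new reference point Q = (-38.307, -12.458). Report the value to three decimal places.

54.467

eq1: (x + 44.162)² + (y − 10.610)² = 73.1944518410²
eq2: (x − 33.519)² + (y + 33.131)² = 25.8396833294²
eq3: (x + 31.505)² + (y − 46.679)² = 95.5995699313²
eq3−eq2, eq3−eq1 (x²,y² cancel):
  130.048·x − 159.620·y = 7521.280992
  -25.314·x − 72.138·y = 2673.210269
det = 130.048·-72.138 − -159.620·-25.314 = -13422.023304
x = (7521.280992·-72.138 − -159.620·2673.210269) / -13422.023304 = 8.633001
y = (130.048·2673.210269 − 7521.280992·-25.314) / -13422.023304 = -40.086308
|P − Q| = √((8.633001 − -38.307)² + (-40.086308 − -12.458)²) = 54.467303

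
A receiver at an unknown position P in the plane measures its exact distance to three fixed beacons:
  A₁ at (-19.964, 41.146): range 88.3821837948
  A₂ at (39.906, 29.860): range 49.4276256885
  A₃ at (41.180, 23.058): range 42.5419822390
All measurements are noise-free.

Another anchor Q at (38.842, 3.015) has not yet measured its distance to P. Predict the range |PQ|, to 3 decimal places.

23.067

eq1: (x + 19.964)² + (y − 41.146)² = 88.3821837948²
eq2: (x − 39.906)² + (y − 29.860)² = 49.4276256885²
eq3: (x − 41.180)² + (y − 23.058)² = 42.5419822390²
eq1−eq3, eq1−eq2 (x²,y² cancel):
  122.288·x − 36.176·y = 6137.499312
  119.740·x − 22.572·y = 5760.874055
det = 122.288·-22.572 − -36.176·119.740 = 1571.429504
x = (6137.499312·-22.572 − -36.176·5760.874055) / 1571.429504 = 44.462539
y = (122.288·5760.874055 − 6137.499312·119.740) / 1571.429504 = -19.357153
|P − Q| = √((44.462539 − 38.842)² + (-19.357153 − 3.015)²) = 23.067373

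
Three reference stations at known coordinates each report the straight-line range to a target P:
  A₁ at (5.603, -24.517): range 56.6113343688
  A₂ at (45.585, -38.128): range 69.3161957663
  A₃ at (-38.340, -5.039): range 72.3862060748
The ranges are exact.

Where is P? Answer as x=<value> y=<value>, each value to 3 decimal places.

eq1: (x − 5.603)² + (y + 24.517)² = 56.6113343688²
eq2: (x − 45.585)² + (y + 38.128)² = 69.3161957663²
eq3: (x + 38.340)² + (y + 5.039)² = 72.3862060748²
eq2−eq3, eq2−eq1 (x²,y² cancel):
  -167.850·x + 66.178·y = -2471.417322
  -79.964·x + 27.222·y = -1299.367895
det = -167.850·27.222 − 66.178·-79.964 = 722.644892
x = (-2471.417322·27.222 − 66.178·-1299.367895) / 722.644892 = 25.894663
y = (-167.850·-1299.367895 − -2471.417322·-79.964) / 722.644892 = 28.332707

x=25.895 y=28.333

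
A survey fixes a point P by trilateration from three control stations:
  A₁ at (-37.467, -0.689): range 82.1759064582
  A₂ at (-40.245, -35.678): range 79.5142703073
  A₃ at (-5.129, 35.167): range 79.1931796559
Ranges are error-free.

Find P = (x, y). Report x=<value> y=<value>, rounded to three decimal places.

x=39.102 y=-30.523

eq1: (x + 37.467)² + (y + 0.689)² = 82.1759064582²
eq2: (x + 40.245)² + (y + 35.678)² = 79.5142703073²
eq3: (x + 5.129)² + (y − 35.167)² = 79.1931796559²
eq3−eq2, eq3−eq1 (x²,y² cancel):
  -70.232·x − 141.690·y = 1578.595701
  -64.676·x − 71.712·y = -340.093618
det = -70.232·-71.712 − -141.690·-64.676 = -4127.465256
x = (1578.595701·-71.712 − -141.690·-340.093618) / -4127.465256 = 39.101994
y = (-70.232·-340.093618 − 1578.595701·-64.676) / -4127.465256 = -30.523021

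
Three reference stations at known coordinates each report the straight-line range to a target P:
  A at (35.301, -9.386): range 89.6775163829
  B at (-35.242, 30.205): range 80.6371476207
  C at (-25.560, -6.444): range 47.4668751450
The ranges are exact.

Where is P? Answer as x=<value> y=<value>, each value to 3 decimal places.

eq1: (x − 35.301)² + (y + 9.386)² = 89.6775163829²
eq2: (x + 35.242)² + (y − 30.205)² = 80.6371476207²
eq3: (x + 25.560)² + (y + 6.444)² = 47.4668751450²
eq3−eq2, eq3−eq1 (x²,y² cancel):
  -19.364·x + 73.298·y = -2789.743487
  121.722·x − 5.884·y = -5149.533848
det = -19.364·-5.884 − 73.298·121.722 = -8808.041380
x = (-2789.743487·-5.884 − 73.298·-5149.533848) / -8808.041380 = -44.716568
y = (-19.364·-5149.533848 − -2789.743487·121.722) / -8808.041380 = -49.873600

x=-44.717 y=-49.874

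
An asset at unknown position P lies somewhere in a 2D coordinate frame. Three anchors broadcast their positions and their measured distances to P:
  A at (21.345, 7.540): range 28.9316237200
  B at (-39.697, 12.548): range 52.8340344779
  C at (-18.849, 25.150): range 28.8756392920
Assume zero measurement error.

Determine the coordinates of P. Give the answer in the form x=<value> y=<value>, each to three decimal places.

eq1: (x − 21.345)² + (y − 7.540)² = 28.9316237200²
eq2: (x + 39.697)² + (y − 12.548)² = 52.8340344779²
eq3: (x + 18.849)² + (y − 25.150)² = 28.8756392920²
eq3−eq2, eq3−eq1 (x²,y² cancel):
  -41.696·x − 25.204·y = -1212.135843
  80.388·x − 35.220·y = -478.582983
det = -41.696·-35.220 − -25.204·80.388 = 3494.632272
x = (-1212.135843·-35.220 − -25.204·-478.582983) / 3494.632272 = 8.764647
y = (-41.696·-478.582983 − -1212.135843·80.388) / 3494.632272 = 33.593283

x=8.765 y=33.593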